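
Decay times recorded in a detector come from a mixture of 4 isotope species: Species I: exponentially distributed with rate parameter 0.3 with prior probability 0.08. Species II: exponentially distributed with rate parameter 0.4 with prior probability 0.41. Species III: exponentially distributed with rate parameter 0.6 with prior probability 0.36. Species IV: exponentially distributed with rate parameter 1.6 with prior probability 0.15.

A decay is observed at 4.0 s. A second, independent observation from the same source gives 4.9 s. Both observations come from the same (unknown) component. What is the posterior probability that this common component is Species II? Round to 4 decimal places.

0.6248

Apply Bayes' rule: the posterior for each component is proportional to its prior times its likelihood at x.
Since both observations come from the same component, the likelihood for component k is f_k(x₁)·f_k(x₂).
  f_I = [0.3·e^(−0.3·4.0) = 0.3·e^(−1.2000) = 0.0903583] × [0.0689776] = 0.0062327
  f_II = [0.4·e^(−0.4·4.0) = 0.4·e^(−1.6000) = 0.0807586] × [0.0563434] = 0.00455021
  f_III = [0.6·e^(−0.6·4.0) = 0.6·e^(−2.4000) = 0.0544308] × [0.0317194] = 0.00172651
  f_IV = [1.6·e^(−1.6·4.0) = 1.6·e^(−6.4000) = 0.00265849] × [0.00062987] = 1.67451e-06
Prior × likelihood for each component:
  π_I·f_I = 0.08 × 0.0062327 = 0.000498616
  π_II·f_II = 0.41 × 0.00455021 = 0.00186559
  π_III·f_III = 0.36 × 0.00172651 = 0.000621545
  π_IV·f_IV = 0.15 × 1.67451e-06 = 2.51176e-07
Denominator: 0.000498616 + 0.00186559 + 0.000621545 + 2.51176e-07 = 0.002986
P(Species II | data) = 0.00186559 / 0.002986 ≈ 0.6248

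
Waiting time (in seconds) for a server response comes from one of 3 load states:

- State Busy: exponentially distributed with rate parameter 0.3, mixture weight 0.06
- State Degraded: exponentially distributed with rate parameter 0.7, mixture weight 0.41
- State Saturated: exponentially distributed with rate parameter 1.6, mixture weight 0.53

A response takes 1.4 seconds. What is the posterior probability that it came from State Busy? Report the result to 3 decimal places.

P(component k | x) = P(Z=k)·f_k(x) / marginal(x), where marginal(x) = Σ_j P(Z=j)·f_j(x).
Evaluate each component's likelihood at the observed value:
  f_Busy = 0.3·e^(−0.3·1.4) = 0.3·e^(−0.4200) = 0.197114
  f_Degraded = 0.7·e^(−0.7·1.4) = 0.7·e^(−0.9800) = 0.262718
  f_Saturated = 1.6·e^(−1.6·1.4) = 1.6·e^(−2.2400) = 0.170334
Unnormalised posteriors:
  P(Z=Busy)·f_Busy = 0.06 × 0.197114 = 0.0118268
  P(Z=Degraded)·f_Degraded = 0.41 × 0.262718 = 0.107714
  P(Z=Saturated)·f_Saturated = 0.53 × 0.170334 = 0.0902768
Marginal: 0.0118268 + 0.107714 + 0.0902768 = 0.209818
P(State Busy | data) ≈ 0.056

0.056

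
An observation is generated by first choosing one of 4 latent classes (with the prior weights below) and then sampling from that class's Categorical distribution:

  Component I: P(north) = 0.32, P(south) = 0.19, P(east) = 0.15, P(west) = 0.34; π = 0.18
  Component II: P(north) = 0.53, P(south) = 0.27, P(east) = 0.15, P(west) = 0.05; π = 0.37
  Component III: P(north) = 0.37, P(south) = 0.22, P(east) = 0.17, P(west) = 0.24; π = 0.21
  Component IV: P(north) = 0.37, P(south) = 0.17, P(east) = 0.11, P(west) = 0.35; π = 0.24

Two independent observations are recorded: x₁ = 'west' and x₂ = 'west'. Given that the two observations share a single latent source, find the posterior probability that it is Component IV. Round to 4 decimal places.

The responsibility of component k is π_k f_k(x) divided by Σ_j π_j f_j(x).
Since both observations come from the same component, the likelihood for component k is f_k(x₁)·f_k(x₂).
  f_I = [0.34] × [0.34] = 0.1156
  f_II = [0.05] × [0.05] = 0.0025
  f_III = [0.24] × [0.24] = 0.0576
  f_IV = [0.35] × [0.35] = 0.1225
Prior × likelihood for each component:
  π_I·f_I = 0.18 × 0.1156 = 0.020808
  π_II·f_II = 0.37 × 0.0025 = 0.000925
  π_III·f_III = 0.21 × 0.0576 = 0.012096
  π_IV·f_IV = 0.24 × 0.1225 = 0.0294
Denominator: 0.020808 + 0.000925 + 0.012096 + 0.0294 = 0.063229
So the posterior for Component IV is 0.0294 / 0.063229 ≈ 0.4650.

0.4650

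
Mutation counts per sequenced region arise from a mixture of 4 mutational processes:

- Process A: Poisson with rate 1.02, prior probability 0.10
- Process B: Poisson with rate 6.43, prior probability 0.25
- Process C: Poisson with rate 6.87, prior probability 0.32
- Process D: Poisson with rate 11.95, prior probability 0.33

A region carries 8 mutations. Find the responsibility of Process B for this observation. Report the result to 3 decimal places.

The responsibility of component k is P(Z=k) f_k(x) divided by Σ_j P(Z=j) f_j(x).
Poisson probabilities:
  L_A = 1.04785e-05
  L_B = 0.116857
  L_C = 0.1278
  L_D = 0.0666199
Multiply by the mixture weights:
  P(Z=A)·L_A = 0.10 × 1.04785e-05 = 1.04785e-06
  P(Z=B)·L_B = 0.25 × 0.116857 = 0.0292142
  P(Z=C)·L_C = 0.32 × 0.1278 = 0.0408959
  P(Z=D)·L_D = 0.33 × 0.0666199 = 0.0219846
Evidence: 1.04785e-06 + 0.0292142 + 0.0408959 + 0.0219846 = 0.0920957
P(Process B | 8 mutations) = 0.0292142 / 0.0920957 ≈ 0.317

0.317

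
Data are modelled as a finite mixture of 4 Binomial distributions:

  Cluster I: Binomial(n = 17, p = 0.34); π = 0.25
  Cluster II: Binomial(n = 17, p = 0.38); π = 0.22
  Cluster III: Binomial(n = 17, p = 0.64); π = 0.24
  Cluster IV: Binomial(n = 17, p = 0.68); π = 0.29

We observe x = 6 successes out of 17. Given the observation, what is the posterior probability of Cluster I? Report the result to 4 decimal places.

Posterior ∝ prior × likelihood, so P(k | x) ∝ P(Z=k) f_k(x); normalise over all components.
Evaluate each component's likelihood at the observed value:
  f_I = 0.197896
  f_II = 0.193906
  f_III = 0.0111941
  f_IV = 0.00440843
Multiply by the mixture weights:
  P(Z=I)·f_I = 0.25 × 0.197896 = 0.049474
  P(Z=II)·f_II = 0.22 × 0.193906 = 0.0426592
  P(Z=III)·f_III = 0.24 × 0.0111941 = 0.00268657
  P(Z=IV)·f_IV = 0.29 × 0.00440843 = 0.00127844
Evidence: 0.049474 + 0.0426592 + 0.00268657 + 0.00127844 = 0.0960983
P(Cluster I | data) ≈ 0.5148

0.5148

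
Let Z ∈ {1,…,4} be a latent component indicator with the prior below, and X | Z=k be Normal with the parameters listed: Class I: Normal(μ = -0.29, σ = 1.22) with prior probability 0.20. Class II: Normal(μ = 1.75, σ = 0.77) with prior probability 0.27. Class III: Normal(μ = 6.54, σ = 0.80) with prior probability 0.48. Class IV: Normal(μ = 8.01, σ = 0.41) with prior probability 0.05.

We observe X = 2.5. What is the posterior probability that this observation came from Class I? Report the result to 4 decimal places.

Apply Bayes' rule: the posterior for each component is proportional to its prior times its likelihood at x.
Evaluate each component's likelihood at the observed value:
  L_I = (1/(1.22·√(2π)))·exp(−(2.5−-0.29)²/(2·1.22²)) = 0.327002·exp(-2.61492) = 0.0239279
  L_II = (1/(0.77·√(2π)))·exp(−(2.5−1.75)²/(2·0.77²)) = 0.518107·exp(-0.47436) = 0.322408
  L_III = (1/(0.80·√(2π)))·exp(−(2.5−6.54)²/(2·0.80²)) = 0.498678·exp(-12.75125) = 1.44551e-06
  L_IV = (1/(0.41·√(2π)))·exp(−(2.5−8.01)²/(2·0.41²)) = 0.973030·exp(-90.30369) = 5.88481e-40
Prior × likelihood for each component:
  w_I·L_I = 0.20 × 0.0239279 = 0.00478557
  w_II·L_II = 0.27 × 0.322408 = 0.0870502
  w_III·L_III = 0.48 × 1.44551e-06 = 6.93847e-07
  w_IV·L_IV = 0.05 × 5.88481e-40 = 2.94241e-41
Denominator: 0.00478557 + 0.0870502 + 6.93847e-07 + 2.94241e-41 = 0.0918365
P(Class I | x) ≈ 0.0521

0.0521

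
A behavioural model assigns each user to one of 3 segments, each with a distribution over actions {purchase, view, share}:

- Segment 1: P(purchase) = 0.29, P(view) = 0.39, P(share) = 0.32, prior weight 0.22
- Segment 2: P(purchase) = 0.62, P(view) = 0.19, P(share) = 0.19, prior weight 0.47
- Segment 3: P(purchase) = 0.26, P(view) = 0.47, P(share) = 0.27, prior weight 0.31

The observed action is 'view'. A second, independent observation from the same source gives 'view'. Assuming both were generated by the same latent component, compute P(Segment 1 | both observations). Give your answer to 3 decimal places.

0.281

Apply Bayes' rule: the posterior for each component is proportional to its prior times its likelihood at x.
Since both observations come from the same component, the likelihood for component k is f_k(x₁)·f_k(x₂).
  f_1 = [0.39] × [0.39] = 0.1521
  f_2 = [0.19] × [0.19] = 0.0361
  f_3 = [0.47] × [0.47] = 0.2209
Prior × likelihood for each component:
  π_1·f_1 = 0.22 × 0.1521 = 0.033462
  π_2·f_2 = 0.47 × 0.0361 = 0.016967
  π_3·f_3 = 0.31 × 0.2209 = 0.068479
Marginal: 0.033462 + 0.016967 + 0.068479 = 0.118908
P(Segment 1 | x) ≈ 0.281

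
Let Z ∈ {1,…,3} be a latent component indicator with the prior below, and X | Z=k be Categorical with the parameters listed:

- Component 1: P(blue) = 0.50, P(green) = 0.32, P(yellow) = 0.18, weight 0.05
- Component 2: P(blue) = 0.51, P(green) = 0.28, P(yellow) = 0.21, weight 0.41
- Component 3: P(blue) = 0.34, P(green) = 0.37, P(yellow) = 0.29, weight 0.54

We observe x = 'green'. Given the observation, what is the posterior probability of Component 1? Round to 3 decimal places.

Posterior ∝ prior × likelihood, so P(k | x) ∝ π_k f_k(x); normalise over all components.
Categorical probabilities:
  L_1 = P(green | comp) = 0.32
  L_2 = P(green | comp) = 0.28
  L_3 = P(green | comp) = 0.37
Prior × likelihood for each component:
  π_1·L_1 = 0.05 × 0.32 = 0.016
  π_2·L_2 = 0.41 × 0.28 = 0.1148
  π_3·L_3 = 0.54 × 0.37 = 0.1998
Marginal: 0.016 + 0.1148 + 0.1998 = 0.3306
So the posterior for Component 1 is 0.016 / 0.3306 ≈ 0.048.

0.048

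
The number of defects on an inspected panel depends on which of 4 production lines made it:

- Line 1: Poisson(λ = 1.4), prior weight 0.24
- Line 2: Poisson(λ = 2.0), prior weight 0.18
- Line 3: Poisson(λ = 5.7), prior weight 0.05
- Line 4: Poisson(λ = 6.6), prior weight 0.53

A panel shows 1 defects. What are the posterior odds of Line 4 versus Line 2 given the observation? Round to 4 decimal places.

0.0977

Posterior odds = (π_i f_i(x)) / (π_j f_j(x)); the normalising sum cancels.
Evaluate each component's likelihood at the observed value:
  L_1 = e^(−1.4)·1.4^1/1! = 0.345236
  L_2 = e^(−2.0)·2.0^1/1! = 0.270671
  L_3 = e^(−5.7)·5.7^1/1! = 0.019072
  L_4 = e^(−6.6)·6.6^1/1! = 0.00897843
0.00475857 / 0.0487207 ≈ 0.0977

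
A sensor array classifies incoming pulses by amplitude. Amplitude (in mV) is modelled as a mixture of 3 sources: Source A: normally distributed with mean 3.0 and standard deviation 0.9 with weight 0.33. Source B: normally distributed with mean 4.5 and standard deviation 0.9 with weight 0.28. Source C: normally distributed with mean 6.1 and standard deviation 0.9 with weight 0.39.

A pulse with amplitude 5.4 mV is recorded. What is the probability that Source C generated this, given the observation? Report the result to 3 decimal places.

0.617

Apply Bayes' rule: the posterior for each component is proportional to its prior times its likelihood at x.
Normal densities:
  p_A = (1/(0.9·√(2π)))·exp(−(5.4−3.0)²/(2·0.9²)) = 0.443269·exp(-3.55556) = 0.0126622
  p_B = (1/(0.9·√(2π)))·exp(−(5.4−4.5)²/(2·0.9²)) = 0.443269·exp(-0.50000) = 0.268856
  p_C = (1/(0.9·√(2π)))·exp(−(5.4−6.1)²/(2·0.9²)) = 0.443269·exp(-0.30247) = 0.327572
Weight by the priors:
  π_A·p_A = 0.33 × 0.0126622 = 0.00417853
  π_B·p_B = 0.28 × 0.268856 = 0.0752798
  π_C·p_C = 0.39 × 0.327572 = 0.127753
Denominator: 0.00417853 + 0.0752798 + 0.127753 = 0.207211
So the posterior for Source C is 0.127753 / 0.207211 ≈ 0.617.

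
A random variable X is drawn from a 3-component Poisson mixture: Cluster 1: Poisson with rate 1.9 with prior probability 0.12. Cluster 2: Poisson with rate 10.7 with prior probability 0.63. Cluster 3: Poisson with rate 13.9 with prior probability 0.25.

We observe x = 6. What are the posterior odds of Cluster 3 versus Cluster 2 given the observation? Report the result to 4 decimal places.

Only the two components matter; the odds are (π_i f_i(x)) / (π_j f_j(x)).
Poisson probabilities:
  L_1 = 0.00977304
  L_2 = 0.0469915
  L_3 = 0.00920583
0.00230146 / 0.0296046 ≈ 0.0777

0.0777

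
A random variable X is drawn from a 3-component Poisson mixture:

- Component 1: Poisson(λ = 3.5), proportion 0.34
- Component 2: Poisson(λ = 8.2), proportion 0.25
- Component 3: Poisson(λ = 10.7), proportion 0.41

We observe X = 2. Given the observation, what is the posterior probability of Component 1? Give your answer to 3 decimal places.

0.957

The responsibility of component k is P(Z=k) f_k(x) divided by Σ_j P(Z=j) f_j(x).
Poisson probabilities:
  f_1 = e^(−3.5)·3.5^2/2! = 0.184959
  f_2 = e^(−8.2)·8.2^2/2! = 0.00923385
  f_3 = e^(−10.7)·10.7^2/2! = 0.00129058
Multiply by the mixture weights:
  P(Z=1)·f_1 = 0.34 × 0.184959 = 0.0628861
  P(Z=2)·f_2 = 0.25 × 0.00923385 = 0.00230846
  P(Z=3)·f_3 = 0.41 × 0.00129058 = 0.00052914
Sum: 0.0628861 + 0.00230846 + 0.00052914 = 0.0657237
So the posterior for Component 1 is 0.0628861 / 0.0657237 ≈ 0.957.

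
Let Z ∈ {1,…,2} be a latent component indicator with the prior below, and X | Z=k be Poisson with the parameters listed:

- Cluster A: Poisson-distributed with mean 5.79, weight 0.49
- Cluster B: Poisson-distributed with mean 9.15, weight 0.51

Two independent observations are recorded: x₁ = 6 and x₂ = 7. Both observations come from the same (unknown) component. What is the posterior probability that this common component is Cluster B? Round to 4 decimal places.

Posterior ∝ prior × likelihood, so P(k | x) ∝ P(Z=k) f_k(x); normalise over all components.
Since both observations come from the same component, the likelihood for component k is f_k(x₁)·f_k(x₂).
  L_A = [e^(−5.79)·5.79^6/6! = 0.16002] × [0.132359] = 0.0211801
  L_B = [e^(−9.15)·9.15^6/6! = 0.0865764] × [0.113168] = 0.00979766
Weight by the priors:
  P(Z=A)·L_A = 0.49 × 0.0211801 = 0.0103783
  P(Z=B)·L_B = 0.51 × 0.00979766 = 0.0049968
Sum: 0.0103783 + 0.0049968 = 0.0153751
So the posterior for Cluster B is 0.0049968 / 0.0153751 ≈ 0.3250.

0.3250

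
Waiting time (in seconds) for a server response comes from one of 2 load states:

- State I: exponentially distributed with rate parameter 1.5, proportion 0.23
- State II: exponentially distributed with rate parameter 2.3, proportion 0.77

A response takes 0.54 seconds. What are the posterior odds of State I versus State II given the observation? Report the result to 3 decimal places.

0.300

Only the two components matter; the odds are (π_i f_i(x)) / (π_j f_j(x)).
Component likelihoods at x = 0.54 seconds:
  L_I = 0.667287
  L_II = 0.664254
Odds = (0.23/0.77) × (0.667287/0.664254) = 0.298701 × 1.00457 ≈ 0.300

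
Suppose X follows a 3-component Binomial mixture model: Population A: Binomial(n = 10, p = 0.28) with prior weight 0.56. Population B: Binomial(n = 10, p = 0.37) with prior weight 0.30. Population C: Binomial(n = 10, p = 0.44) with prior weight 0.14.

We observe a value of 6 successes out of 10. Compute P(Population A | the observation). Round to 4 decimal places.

Posterior ∝ prior × likelihood, so P(k | x) ∝ w_k f_k(x); normalise over all components.
Binomial probabilities:
  f_A = C(10,6)·0.28^6·0.72^4 = 210·0.00048189·0.268739 = 0.0271955
  f_B = C(10,6)·0.37^6·0.63^4 = 210·0.00256573·0.15753 = 0.0848774
  f_C = C(10,6)·0.44^6·0.56^4 = 210·0.00725631·0.098345 = 0.149861
Multiply by the mixture weights:
  w_A·f_A = 0.56 × 0.0271955 = 0.0152295
  w_B·f_B = 0.30 × 0.0848774 = 0.0254632
  w_C·f_C = 0.14 × 0.149861 = 0.0209805
Denominator: 0.0152295 + 0.0254632 + 0.0209805 = 0.0616732
P(Population A | x) ≈ 0.2469

0.2469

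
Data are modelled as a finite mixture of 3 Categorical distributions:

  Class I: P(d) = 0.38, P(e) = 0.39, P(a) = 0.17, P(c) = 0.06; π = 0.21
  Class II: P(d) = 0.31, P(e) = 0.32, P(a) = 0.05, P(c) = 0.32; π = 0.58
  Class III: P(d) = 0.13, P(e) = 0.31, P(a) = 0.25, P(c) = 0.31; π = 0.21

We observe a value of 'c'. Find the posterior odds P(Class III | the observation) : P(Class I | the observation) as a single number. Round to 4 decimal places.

5.1667

Posterior odds = (π_i f_i(x)) / (π_j f_j(x)); the normalising sum cancels.
Categorical probabilities:
  p_I = P(c | comp) = 0.06
  p_II = P(c | comp) = 0.32
  p_III = P(c | comp) = 0.31
Posterior odds = (π_III·p_III) / (π_I·p_I) = (0.21·0.31) / (0.21·0.06) = 0.0651 / 0.0126 ≈ 5.1667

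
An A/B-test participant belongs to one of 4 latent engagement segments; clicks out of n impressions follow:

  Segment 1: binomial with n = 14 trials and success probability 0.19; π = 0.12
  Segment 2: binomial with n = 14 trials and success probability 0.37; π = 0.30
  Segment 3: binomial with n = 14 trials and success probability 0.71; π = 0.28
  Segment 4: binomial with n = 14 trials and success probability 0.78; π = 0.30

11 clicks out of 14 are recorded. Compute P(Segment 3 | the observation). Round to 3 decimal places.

P(component k | x) = π_k·f_k(x) / marginal(x), where marginal(x) = Σ_j π_j·f_j(x).
Component likelihoods at x = 11 clicks out of 14:
  f_1 = C(14,11)·0.19^11·0.81^3 = 364·1.1649e-08·0.531441 = 2.25344e-06
  f_2 = C(14,11)·0.37^11·0.63^3 = 364·1.77918e-05·0.250047 = 0.00161935
  f_3 = C(14,11)·0.71^11·0.29^3 = 364·0.0231122·0.024389 = 0.205181
  f_4 = C(14,11)·0.78^11·0.22^3 = 364·0.0650191·0.010648 = 0.252006
Multiply by the mixture weights:
  π_1·f_1 = 0.12 × 2.25344e-06 = 2.70413e-07
  π_2·f_2 = 0.30 × 0.00161935 = 0.000485806
  π_3·f_3 = 0.28 × 0.205181 = 0.0574507
  π_4·f_4 = 0.30 × 0.252006 = 0.0756017
Marginal: 2.70413e-07 + 0.000485806 + 0.0574507 + 0.0756017 = 0.133538
P(Segment 3 | the observation) = 0.0574507 / 0.133538 ≈ 0.430

0.430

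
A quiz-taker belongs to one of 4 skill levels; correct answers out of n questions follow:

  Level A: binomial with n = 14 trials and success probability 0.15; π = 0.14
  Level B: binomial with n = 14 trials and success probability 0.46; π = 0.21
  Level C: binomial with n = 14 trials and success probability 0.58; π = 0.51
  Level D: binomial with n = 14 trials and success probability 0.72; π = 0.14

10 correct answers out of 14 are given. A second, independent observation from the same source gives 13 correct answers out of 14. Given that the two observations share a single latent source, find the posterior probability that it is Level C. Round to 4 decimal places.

Apply Bayes' rule: the posterior for each component is proportional to its prior times its likelihood at x.
Since both observations come from the same component, the likelihood for component k is f_k(x₁)·f_k(x₂).
  p_A = [3.01316e-06] × [2.31597e-10] = 6.9784e-16
  p_B = [0.0361067] × [0.000312157] = 1.1271e-05
  p_C = [0.134187] × [0.00494244] = 0.000663212
  p_D = [0.230352] × [0.0547783] = 0.0126183
Weight by the priors:
  π_A·p_A = 0.14 × 6.9784e-16 = 9.76976e-17
  π_B·p_B = 0.21 × 1.1271e-05 = 2.3669e-06
  π_C·p_C = 0.51 × 0.000663212 = 0.000338238
  π_D·p_D = 0.14 × 0.0126183 = 0.00176656
Marginal: 9.76976e-17 + 2.3669e-06 + 0.000338238 + 0.00176656 = 0.00210716
P(Level C | data) ≈ 0.1605

0.1605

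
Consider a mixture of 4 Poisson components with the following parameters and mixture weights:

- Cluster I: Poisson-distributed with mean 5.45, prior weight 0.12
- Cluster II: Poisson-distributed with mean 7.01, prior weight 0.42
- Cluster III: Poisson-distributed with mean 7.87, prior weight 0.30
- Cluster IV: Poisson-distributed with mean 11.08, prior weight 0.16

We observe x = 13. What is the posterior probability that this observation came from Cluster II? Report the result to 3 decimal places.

Posterior ∝ prior × likelihood, so P(k | x) ∝ π_k f_k(x); normalise over all components.
Poisson probabilities:
  f_I = 0.00258208
  f_II = 0.0143103
  f_III = 0.027258
  f_IV = 0.0939191
Unnormalised posteriors:
  π_I·f_I = 0.12 × 0.00258208 = 0.000309849
  π_II·f_II = 0.42 × 0.0143103 = 0.00601034
  π_III·f_III = 0.30 × 0.027258 = 0.00817739
  π_IV·f_IV = 0.16 × 0.0939191 = 0.015027
Sum: 0.000309849 + 0.00601034 + 0.00817739 + 0.015027 = 0.0295246
P(Cluster II | the observation) = 0.00601034 / 0.0295246 ≈ 0.204

0.204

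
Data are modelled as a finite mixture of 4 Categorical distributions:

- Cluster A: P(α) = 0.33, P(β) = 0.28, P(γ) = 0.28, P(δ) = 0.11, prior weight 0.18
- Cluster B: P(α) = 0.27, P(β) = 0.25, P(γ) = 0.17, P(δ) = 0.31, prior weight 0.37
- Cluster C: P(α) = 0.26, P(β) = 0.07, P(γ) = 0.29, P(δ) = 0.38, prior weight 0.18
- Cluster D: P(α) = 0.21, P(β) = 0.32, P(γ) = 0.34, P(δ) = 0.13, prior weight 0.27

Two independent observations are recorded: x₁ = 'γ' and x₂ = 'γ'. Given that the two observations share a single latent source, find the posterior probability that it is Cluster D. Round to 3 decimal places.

0.439

By Bayes' theorem, P(k | x) = π_k f_k(x) / Σ_j π_j f_j(x).
Since both observations come from the same component, the likelihood for component k is f_k(x₁)·f_k(x₂).
  L_A = [0.28] × [0.28] = 0.0784
  L_B = [0.17] × [0.17] = 0.0289
  L_C = [0.29] × [0.29] = 0.0841
  L_D = [0.34] × [0.34] = 0.1156
Weight by the priors:
  π_A·L_A = 0.18 × 0.0784 = 0.014112
  π_B·L_B = 0.37 × 0.0289 = 0.010693
  π_C·L_C = 0.18 × 0.0841 = 0.015138
  π_D·L_D = 0.27 × 0.1156 = 0.031212
Marginal: 0.014112 + 0.010693 + 0.015138 + 0.031212 = 0.071155
P(Cluster D | x) = 0.031212 / 0.071155 ≈ 0.439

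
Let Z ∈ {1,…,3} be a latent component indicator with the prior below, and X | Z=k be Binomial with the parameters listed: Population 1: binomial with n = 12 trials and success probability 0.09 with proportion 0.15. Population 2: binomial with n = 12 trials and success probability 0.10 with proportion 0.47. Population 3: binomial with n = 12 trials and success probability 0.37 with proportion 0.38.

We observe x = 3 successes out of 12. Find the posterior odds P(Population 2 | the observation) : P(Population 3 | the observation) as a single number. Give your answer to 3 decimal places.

Posterior odds = (w_i f_i(x)) / (w_j f_j(x)); the normalising sum cancels.
Binomial probabilities:
  p_1 = 0.0686314
  p_2 = 0.0852325
  p_3 = 0.174218
Posterior odds = (w_2·p_2) / (w_3·p_3) = (0.47·0.0852325) / (0.38·0.174218) = 0.0400593 / 0.0662028 ≈ 0.605

0.605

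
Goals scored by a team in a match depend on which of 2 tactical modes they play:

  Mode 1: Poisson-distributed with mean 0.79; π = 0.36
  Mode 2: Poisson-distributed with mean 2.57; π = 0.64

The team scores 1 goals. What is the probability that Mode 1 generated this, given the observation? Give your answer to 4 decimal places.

0.5063

Posterior ∝ prior × likelihood, so P(k | x) ∝ π_k f_k(x); normalise over all components.
Component likelihoods at x = 1 goals:
  p_1 = 0.358537
  p_2 = 0.196696
Unnormalised posteriors:
  π_1·p_1 = 0.36 × 0.358537 = 0.129073
  π_2·p_2 = 0.64 × 0.196696 = 0.125886
Evidence: 0.129073 + 0.125886 = 0.254959
Responsibility of Mode 1: 0.129073 / 0.254959 ≈ 0.5063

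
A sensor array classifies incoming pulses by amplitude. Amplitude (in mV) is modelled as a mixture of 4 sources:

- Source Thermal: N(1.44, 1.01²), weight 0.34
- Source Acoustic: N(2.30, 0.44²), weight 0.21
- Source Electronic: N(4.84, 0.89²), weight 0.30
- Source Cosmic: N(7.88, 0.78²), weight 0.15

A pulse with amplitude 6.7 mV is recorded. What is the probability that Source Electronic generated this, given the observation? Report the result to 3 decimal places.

Posterior ∝ prior × likelihood, so P(k | x) ∝ w_k f_k(x); normalise over all components.
Normal densities:
  p_Thermal = 5.09361e-07
  p_Acoustic = 1.74877e-22
  p_Electronic = 0.0504779
  p_Cosmic = 0.162872
Weight by the priors:
  w_Thermal·p_Thermal = 0.34 × 5.09361e-07 = 1.73183e-07
  w_Acoustic·p_Acoustic = 0.21 × 1.74877e-22 = 3.67242e-23
  w_Electronic·p_Electronic = 0.30 × 0.0504779 = 0.0151434
  w_Cosmic·p_Cosmic = 0.15 × 0.162872 = 0.0244308
Denominator: 1.73183e-07 + 3.67242e-23 + 0.0151434 + 0.0244308 = 0.0395744
P(Source Electronic | the observation) = 0.0151434 / 0.0395744 ≈ 0.383

0.383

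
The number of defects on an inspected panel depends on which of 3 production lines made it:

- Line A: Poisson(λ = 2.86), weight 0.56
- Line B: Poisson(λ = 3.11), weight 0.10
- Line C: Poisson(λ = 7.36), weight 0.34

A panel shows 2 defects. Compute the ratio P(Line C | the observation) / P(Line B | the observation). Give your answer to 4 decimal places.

0.2716

Since P(k|x) ∝ w_k f_k(x), the posterior odds are w_i f_i(x) / (w_j f_j(x)).
Poisson probabilities:
  p_A = e^(−2.86)·2.86^2/2! = 0.234218
  p_B = e^(−3.11)·3.11^2/2! = 0.215692
  p_C = e^(−7.36)·7.36^2/2! = 0.0172313
Posterior odds = (w_C·p_C) / (w_B·p_B) = (0.34·0.0172313) / (0.10·0.215692) = 0.00585864 / 0.0215692 ≈ 0.2716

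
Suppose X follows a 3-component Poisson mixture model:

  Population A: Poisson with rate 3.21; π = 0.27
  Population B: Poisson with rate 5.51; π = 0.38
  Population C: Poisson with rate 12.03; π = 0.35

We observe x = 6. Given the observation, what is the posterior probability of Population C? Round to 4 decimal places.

0.1032

Posterior ∝ prior × likelihood, so P(k | x) ∝ π_k f_k(x); normalise over all components.
Evaluate each component's likelihood at the observed value:
  f_A = e^(−3.21)·3.21^6/6! = 0.0613214
  f_B = e^(−5.51)·5.51^6/6! = 0.157259
  f_C = e^(−12.03)·12.03^6/6! = 0.0251014
Multiply by the mixture weights:
  π_A·f_A = 0.27 × 0.0613214 = 0.0165568
  π_B·f_B = 0.38 × 0.157259 = 0.0597583
  π_C·f_C = 0.35 × 0.0251014 = 0.0087855
Evidence: 0.0165568 + 0.0597583 + 0.0087855 = 0.0851006
P(Population C | the observation) ≈ 0.1032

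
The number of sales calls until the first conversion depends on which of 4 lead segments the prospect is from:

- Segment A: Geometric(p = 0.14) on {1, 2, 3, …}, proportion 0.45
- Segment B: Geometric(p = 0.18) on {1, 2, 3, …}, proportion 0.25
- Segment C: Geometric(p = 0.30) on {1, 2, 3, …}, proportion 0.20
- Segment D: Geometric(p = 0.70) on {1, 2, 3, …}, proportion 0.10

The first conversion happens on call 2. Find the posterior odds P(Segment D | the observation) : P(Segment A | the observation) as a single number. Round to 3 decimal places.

Posterior odds = (π_i f_i(x)) / (π_j f_j(x)); the normalising sum cancels.
Component likelihoods at x = 2:
  p_A = 0.1204
  p_B = 0.1476
  p_C = 0.21
  p_D = 0.21
Posterior odds = (π_D·p_D) / (π_A·p_A) = (0.10·0.21) / (0.45·0.1204) = 0.021 / 0.05418 ≈ 0.388

0.388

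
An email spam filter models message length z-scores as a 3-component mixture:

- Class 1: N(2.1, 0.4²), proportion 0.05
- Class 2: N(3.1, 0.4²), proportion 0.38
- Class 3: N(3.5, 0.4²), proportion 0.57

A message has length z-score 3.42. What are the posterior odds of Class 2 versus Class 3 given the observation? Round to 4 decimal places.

Since P(k|x) ∝ w_k f_k(x), the posterior odds are w_i f_i(x) / (w_j f_j(x)).
Evaluate each component's likelihood at the observed value:
  p_1 = 0.00430642
  p_2 = 0.724229
  p_3 = 0.977607
0.275207 / 0.557236 ≈ 0.4939

0.4939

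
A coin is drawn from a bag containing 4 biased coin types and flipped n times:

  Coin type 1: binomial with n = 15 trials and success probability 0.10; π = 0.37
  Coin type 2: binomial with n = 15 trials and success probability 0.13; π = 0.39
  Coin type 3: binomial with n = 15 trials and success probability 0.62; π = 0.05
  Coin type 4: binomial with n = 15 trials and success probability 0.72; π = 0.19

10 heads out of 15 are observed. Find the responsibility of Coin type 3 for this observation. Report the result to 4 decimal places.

P(component k | x) = w_k·f_k(x) / marginal(x), where marginal(x) = Σ_j w_j·f_j(x).
Component likelihoods at x = 10 heads out of 15:
  p_1 = 1.77324e-07
  p_2 = 2.06341e-06
  p_3 = 0.199706
  p_4 = 0.193495
Unnormalised posteriors:
  w_1·p_1 = 0.37 × 1.77324e-07 = 6.56099e-08
  w_2·p_2 = 0.39 × 2.06341e-06 = 8.04729e-07
  w_3·p_3 = 0.05 × 0.199706 = 0.00998528
  w_4·p_4 = 0.19 × 0.193495 = 0.0367641
Normaliser: 6.56099e-08 + 8.04729e-07 + 0.00998528 + 0.0367641 = 0.0467503
Responsibility of Coin type 3: 0.00998528 / 0.0467503 ≈ 0.2136

0.2136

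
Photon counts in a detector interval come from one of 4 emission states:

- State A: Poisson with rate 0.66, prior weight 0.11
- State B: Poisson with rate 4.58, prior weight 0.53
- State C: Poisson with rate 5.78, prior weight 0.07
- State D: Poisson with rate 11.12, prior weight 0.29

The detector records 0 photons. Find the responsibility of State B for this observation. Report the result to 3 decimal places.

0.087

Apply Bayes' rule: the posterior for each component is proportional to its prior times its likelihood at x.
Component likelihoods at x = 0 photons:
  L_A = e^(−0.66)·0.66^0/0! = 0.516851
  L_B = e^(−4.58)·4.58^0/0! = 0.0102549
  L_C = e^(−5.78)·5.78^0/0! = 0.00308872
  L_D = e^(−11.12)·11.12^0/0! = 1.48131e-05
Multiply by the mixture weights:
  w_A·L_A = 0.11 × 0.516851 = 0.0568536
  w_B·L_B = 0.53 × 0.0102549 = 0.0054351
  w_C·L_C = 0.07 × 0.00308872 = 0.00021621
  w_D·L_D = 0.29 × 1.48131e-05 = 4.29579e-06
Denominator: 0.0568536 + 0.0054351 + 0.00021621 + 4.29579e-06 = 0.0625092
Responsibility of State B: 0.0054351 / 0.0625092 ≈ 0.087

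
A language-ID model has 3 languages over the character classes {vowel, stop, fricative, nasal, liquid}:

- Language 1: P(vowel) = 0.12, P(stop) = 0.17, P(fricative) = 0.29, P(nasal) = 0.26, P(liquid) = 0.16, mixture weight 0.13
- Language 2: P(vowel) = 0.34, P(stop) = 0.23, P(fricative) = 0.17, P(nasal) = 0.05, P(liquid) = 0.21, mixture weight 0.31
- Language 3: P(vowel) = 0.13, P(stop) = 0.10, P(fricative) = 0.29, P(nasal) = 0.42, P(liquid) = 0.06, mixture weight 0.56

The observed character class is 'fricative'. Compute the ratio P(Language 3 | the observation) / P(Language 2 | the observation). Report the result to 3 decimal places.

3.082

Since P(k|x) ∝ w_k f_k(x), the posterior odds are w_i f_i(x) / (w_j f_j(x)).
Categorical probabilities:
  f_1 = P(fricative | comp) = 0.29
  f_2 = P(fricative | comp) = 0.17
  f_3 = P(fricative | comp) = 0.29
Posterior odds = (w_3·f_3) / (w_2·f_2) = (0.56·0.29) / (0.31·0.17) = 0.1624 / 0.0527 ≈ 3.082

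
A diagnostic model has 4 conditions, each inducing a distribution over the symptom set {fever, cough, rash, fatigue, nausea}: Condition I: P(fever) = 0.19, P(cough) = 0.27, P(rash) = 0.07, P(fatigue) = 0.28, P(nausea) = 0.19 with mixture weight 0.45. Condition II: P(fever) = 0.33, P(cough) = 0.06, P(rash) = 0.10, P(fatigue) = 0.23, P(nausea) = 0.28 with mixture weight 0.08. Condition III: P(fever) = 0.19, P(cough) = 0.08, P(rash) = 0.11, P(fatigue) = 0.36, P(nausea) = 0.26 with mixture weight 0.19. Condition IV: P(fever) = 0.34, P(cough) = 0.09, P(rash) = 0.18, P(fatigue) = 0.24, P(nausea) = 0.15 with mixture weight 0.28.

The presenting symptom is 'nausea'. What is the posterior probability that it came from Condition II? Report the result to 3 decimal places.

0.112

P(component k | x) = π_k·f_k(x) / marginal(x), where marginal(x) = Σ_j π_j·f_j(x).
Categorical probabilities:
  L_I = P(nausea | comp) = 0.19
  L_II = P(nausea | comp) = 0.28
  L_III = P(nausea | comp) = 0.26
  L_IV = P(nausea | comp) = 0.15
Weight by the priors:
  π_I·L_I = 0.45 × 0.19 = 0.0855
  π_II·L_II = 0.08 × 0.28 = 0.0224
  π_III·L_III = 0.19 × 0.26 = 0.0494
  π_IV·L_IV = 0.28 × 0.15 = 0.042
Evidence: 0.0855 + 0.0224 + 0.0494 + 0.042 = 0.1993
Responsibility of Condition II: 0.0224 / 0.1993 ≈ 0.112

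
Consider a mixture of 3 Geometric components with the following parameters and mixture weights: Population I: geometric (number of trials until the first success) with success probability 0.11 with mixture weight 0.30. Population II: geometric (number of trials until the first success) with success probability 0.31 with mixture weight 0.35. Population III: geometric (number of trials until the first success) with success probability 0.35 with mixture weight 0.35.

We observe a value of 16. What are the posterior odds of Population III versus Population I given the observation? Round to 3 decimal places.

Since P(k|x) ∝ P(Z=k) f_k(x), the posterior odds are P(Z=i) f_i(x) / (P(Z=j) f_j(x)).
Component likelihoods at x = 16:
  L_I = 0.11·(1−0.11)^15 = 0.11·0.174121 = 0.0191533
  L_II = 0.31·(1−0.31)^15 = 0.31·0.00382592 = 0.00118604
  L_III = 0.35·(1−0.35)^15 = 0.35·0.00156207 = 0.000546724
Odds = (0.35/0.30) × (0.000546724/0.0191533) = 1.16667 × 0.0285447 ≈ 0.033

0.033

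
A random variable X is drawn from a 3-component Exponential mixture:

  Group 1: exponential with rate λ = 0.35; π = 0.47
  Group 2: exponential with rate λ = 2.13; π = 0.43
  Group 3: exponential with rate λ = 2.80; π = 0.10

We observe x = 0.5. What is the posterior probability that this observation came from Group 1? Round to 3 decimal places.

0.264

Apply Bayes' rule: the posterior for each component is proportional to its prior times its likelihood at x.
Evaluate each component's likelihood at the observed value:
  f_1 = 0.35·e^(−0.35·0.5) = 0.35·e^(−0.1750) = 0.29381
  f_2 = 2.13·e^(−2.13·0.5) = 2.13·e^(−1.0650) = 0.73427
  f_3 = 2.80·e^(−2.80·0.5) = 2.80·e^(−1.4000) = 0.690471
Unnormalised posteriors:
  P(Z=1)·f_1 = 0.47 × 0.29381 = 0.138091
  P(Z=2)·f_2 = 0.43 × 0.73427 = 0.315736
  P(Z=3)·f_3 = 0.10 × 0.690471 = 0.0690471
Marginal: 0.138091 + 0.315736 + 0.0690471 = 0.522874
So the posterior for Group 1 is 0.138091 / 0.522874 ≈ 0.264.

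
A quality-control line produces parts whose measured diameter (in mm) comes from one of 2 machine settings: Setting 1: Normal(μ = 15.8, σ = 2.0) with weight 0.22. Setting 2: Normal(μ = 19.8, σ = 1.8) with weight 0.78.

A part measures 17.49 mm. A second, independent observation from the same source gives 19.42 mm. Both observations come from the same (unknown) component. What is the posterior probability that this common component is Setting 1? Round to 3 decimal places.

0.068

By Bayes' theorem, P(k | x) = π_k f_k(x) / Σ_j π_j f_j(x).
Since both observations come from the same component, the likelihood for component k is f_k(x₁)·f_k(x₂).
  L_1 = [(1/(2.0·√(2π)))·exp(−(17.49−15.8)²/(2·2.0²)) = 0.199471·exp(-0.35701) = 0.139583] × [0.0387689] = 0.00541147
  L_2 = [(1/(1.8·√(2π)))·exp(−(17.49−19.8)²/(2·1.8²)) = 0.221635·exp(-0.82347) = 0.0972765] × [0.21675] = 0.0210847
Unnormalised posteriors:
  π_1·L_1 = 0.22 × 0.00541147 = 0.00119052
  π_2·L_2 = 0.78 × 0.0210847 = 0.0164461
Normaliser: 0.00119052 + 0.0164461 = 0.0176366
P(Setting 1 | data) ≈ 0.068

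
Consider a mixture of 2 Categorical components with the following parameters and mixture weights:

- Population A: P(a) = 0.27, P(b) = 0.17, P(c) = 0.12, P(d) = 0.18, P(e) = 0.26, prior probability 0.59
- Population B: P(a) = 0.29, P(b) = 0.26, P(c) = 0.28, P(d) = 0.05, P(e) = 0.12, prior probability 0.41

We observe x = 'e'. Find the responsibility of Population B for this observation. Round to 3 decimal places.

Apply Bayes' rule: the posterior for each component is proportional to its prior times its likelihood at x.
Component likelihoods at x = 'e':
  L_A = P(e | comp) = 0.26
  L_B = P(e | comp) = 0.12
Unnormalised posteriors:
  P(Z=A)·L_A = 0.59 × 0.26 = 0.1534
  P(Z=B)·L_B = 0.41 × 0.12 = 0.0492
Marginal: 0.1534 + 0.0492 = 0.2026
P(Population B | the observation) = 0.0492 / 0.2026 ≈ 0.243

0.243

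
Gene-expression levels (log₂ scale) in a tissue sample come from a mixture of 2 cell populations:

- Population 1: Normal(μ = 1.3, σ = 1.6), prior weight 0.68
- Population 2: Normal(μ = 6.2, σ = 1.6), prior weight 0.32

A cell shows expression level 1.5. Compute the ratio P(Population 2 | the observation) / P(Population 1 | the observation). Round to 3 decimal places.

0.006

Posterior odds = (w_i f_i(x)) / (w_j f_j(x)); the normalising sum cancels.
Normal densities:
  L_1 = (1/(1.6·√(2π)))·exp(−(1.5−1.3)²/(2·1.6²)) = 0.249339·exp(-0.00781) = 0.247399
  L_2 = (1/(1.6·√(2π)))·exp(−(1.5−6.2)²/(2·1.6²)) = 0.249339·exp(-4.31445) = 0.00333462
Posterior odds = (w_2·L_2) / (w_1·L_1) = (0.32·0.00333462) / (0.68·0.247399) = 0.00106708 / 0.168231 ≈ 0.006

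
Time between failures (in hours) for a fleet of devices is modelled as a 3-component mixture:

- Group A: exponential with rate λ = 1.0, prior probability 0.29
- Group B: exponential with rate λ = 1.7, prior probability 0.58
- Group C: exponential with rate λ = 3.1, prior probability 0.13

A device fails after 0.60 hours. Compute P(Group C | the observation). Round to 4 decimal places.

0.1086

By Bayes' theorem, P(k | x) = π_k f_k(x) / Σ_j π_j f_j(x).
Component likelihoods at x = 0.60 hours:
  p_A = 1.0·e^(−1.0·0.60) = 1.0·e^(−0.6000) = 0.548812
  p_B = 1.7·e^(−1.7·0.60) = 1.7·e^(−1.0200) = 0.613011
  p_C = 3.1·e^(−3.1·0.60) = 3.1·e^(−1.8600) = 0.482585
Weight by the priors:
  π_A·p_A = 0.29 × 0.548812 = 0.159155
  π_B·p_B = 0.58 × 0.613011 = 0.355547
  π_C·p_C = 0.13 × 0.482585 = 0.0627361
Evidence: 0.159155 + 0.355547 + 0.0627361 = 0.577438
Responsibility of Group C: 0.0627361 / 0.577438 ≈ 0.1086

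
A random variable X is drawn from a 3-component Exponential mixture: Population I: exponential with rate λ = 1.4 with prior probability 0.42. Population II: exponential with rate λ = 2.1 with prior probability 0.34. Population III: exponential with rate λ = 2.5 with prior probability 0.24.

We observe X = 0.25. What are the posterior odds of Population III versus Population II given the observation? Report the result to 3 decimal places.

Posterior odds = (w_i f_i(x)) / (w_j f_j(x)); the normalising sum cancels.
Evaluate each component's likelihood at the observed value:
  p_I = 0.986563
  p_II = 1.24227
  p_III = 1.33815
Posterior odds = (w_III·p_III) / (w_II·p_II) = (0.24·1.33815) / (0.34·1.24227) = 0.321157 / 0.422371 ≈ 0.760

0.760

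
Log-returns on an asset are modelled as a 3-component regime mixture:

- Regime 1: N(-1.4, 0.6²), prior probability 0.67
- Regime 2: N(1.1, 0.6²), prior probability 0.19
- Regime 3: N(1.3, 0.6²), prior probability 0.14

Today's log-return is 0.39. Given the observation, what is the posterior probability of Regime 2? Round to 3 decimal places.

By Bayes' theorem, P(k | x) = π_k f_k(x) / Σ_j π_j f_j(x).
Evaluate each component's likelihood at the observed value:
  L_1 = (1/(0.6·√(2π)))·exp(−(0.39−-1.4)²/(2·0.6²)) = 0.664904·exp(-4.45014) = 0.00776405
  L_2 = (1/(0.6·√(2π)))·exp(−(0.39−1.1)²/(2·0.6²)) = 0.664904·exp(-0.70014) = 0.330136
  L_3 = (1/(0.6·√(2π)))·exp(−(0.39−1.3)²/(2·0.6²)) = 0.664904·exp(-1.15014) = 0.210504
Unnormalised posteriors:
  π_1·L_1 = 0.67 × 0.00776405 = 0.00520191
  π_2·L_2 = 0.19 × 0.330136 = 0.0627258
  π_3·L_3 = 0.14 × 0.210504 = 0.0294705
Evidence: 0.00520191 + 0.0627258 + 0.0294705 = 0.0973982
Responsibility of Regime 2: 0.0627258 / 0.0973982 ≈ 0.644

0.644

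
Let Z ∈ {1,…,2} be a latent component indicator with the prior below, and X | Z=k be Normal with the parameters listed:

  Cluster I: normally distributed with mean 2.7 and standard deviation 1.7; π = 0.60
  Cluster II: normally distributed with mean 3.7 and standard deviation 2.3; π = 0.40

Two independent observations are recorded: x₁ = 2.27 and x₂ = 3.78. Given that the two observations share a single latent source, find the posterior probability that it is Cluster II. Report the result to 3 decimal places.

0.275

The responsibility of component k is π_k f_k(x) divided by Σ_j π_j f_j(x).
Since both observations come from the same component, the likelihood for component k is f_k(x₁)·f_k(x₂).
  f_I = [0.227284] × [0.191788] = 0.0435902
  f_II = [0.142969] × [0.173348] = 0.0247834
Prior × likelihood for each component:
  π_I·f_I = 0.60 × 0.0435902 = 0.0261541
  π_II·f_II = 0.40 × 0.0247834 = 0.00991337
Marginal: 0.0261541 + 0.00991337 = 0.0360675
Responsibility of Cluster II: 0.00991337 / 0.0360675 ≈ 0.275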